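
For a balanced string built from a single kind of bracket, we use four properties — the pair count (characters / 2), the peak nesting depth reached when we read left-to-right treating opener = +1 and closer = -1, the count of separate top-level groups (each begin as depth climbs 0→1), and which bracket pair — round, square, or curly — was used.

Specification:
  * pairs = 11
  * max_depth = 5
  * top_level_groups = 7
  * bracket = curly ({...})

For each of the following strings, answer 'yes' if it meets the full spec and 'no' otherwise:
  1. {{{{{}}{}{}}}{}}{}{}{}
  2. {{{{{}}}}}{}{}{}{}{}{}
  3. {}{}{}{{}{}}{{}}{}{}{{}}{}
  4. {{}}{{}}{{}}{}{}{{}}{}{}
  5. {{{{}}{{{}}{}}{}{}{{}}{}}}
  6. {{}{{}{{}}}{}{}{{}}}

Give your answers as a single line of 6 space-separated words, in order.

Answer: no yes no no no no

Derivation:
String 1 '{{{{{}}{}{}}}{}}{}{}{}': depth seq [1 2 3 4 5 4 3 4 3 4 3 2 1 2 1 0 1 0 1 0 1 0]
  -> pairs=11 depth=5 groups=4 -> no
String 2 '{{{{{}}}}}{}{}{}{}{}{}': depth seq [1 2 3 4 5 4 3 2 1 0 1 0 1 0 1 0 1 0 1 0 1 0]
  -> pairs=11 depth=5 groups=7 -> yes
String 3 '{}{}{}{{}{}}{{}}{}{}{{}}{}': depth seq [1 0 1 0 1 0 1 2 1 2 1 0 1 2 1 0 1 0 1 0 1 2 1 0 1 0]
  -> pairs=13 depth=2 groups=9 -> no
String 4 '{{}}{{}}{{}}{}{}{{}}{}{}': depth seq [1 2 1 0 1 2 1 0 1 2 1 0 1 0 1 0 1 2 1 0 1 0 1 0]
  -> pairs=12 depth=2 groups=8 -> no
String 5 '{{{{}}{{{}}{}}{}{}{{}}{}}}': depth seq [1 2 3 4 3 2 3 4 5 4 3 4 3 2 3 2 3 2 3 4 3 2 3 2 1 0]
  -> pairs=13 depth=5 groups=1 -> no
String 6 '{{}{{}{{}}}{}{}{{}}}': depth seq [1 2 1 2 3 2 3 4 3 2 1 2 1 2 1 2 3 2 1 0]
  -> pairs=10 depth=4 groups=1 -> no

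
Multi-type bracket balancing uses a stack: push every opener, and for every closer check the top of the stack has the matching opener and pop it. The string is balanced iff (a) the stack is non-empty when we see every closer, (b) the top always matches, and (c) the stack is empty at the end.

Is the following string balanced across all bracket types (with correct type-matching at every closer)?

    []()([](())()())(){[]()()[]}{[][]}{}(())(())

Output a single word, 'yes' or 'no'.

Answer: yes

Derivation:
pos 0: push '['; stack = [
pos 1: ']' matches '['; pop; stack = (empty)
pos 2: push '('; stack = (
pos 3: ')' matches '('; pop; stack = (empty)
pos 4: push '('; stack = (
pos 5: push '['; stack = ([
pos 6: ']' matches '['; pop; stack = (
pos 7: push '('; stack = ((
pos 8: push '('; stack = (((
pos 9: ')' matches '('; pop; stack = ((
pos 10: ')' matches '('; pop; stack = (
pos 11: push '('; stack = ((
pos 12: ')' matches '('; pop; stack = (
pos 13: push '('; stack = ((
pos 14: ')' matches '('; pop; stack = (
pos 15: ')' matches '('; pop; stack = (empty)
pos 16: push '('; stack = (
pos 17: ')' matches '('; pop; stack = (empty)
pos 18: push '{'; stack = {
pos 19: push '['; stack = {[
pos 20: ']' matches '['; pop; stack = {
pos 21: push '('; stack = {(
pos 22: ')' matches '('; pop; stack = {
pos 23: push '('; stack = {(
pos 24: ')' matches '('; pop; stack = {
pos 25: push '['; stack = {[
pos 26: ']' matches '['; pop; stack = {
pos 27: '}' matches '{'; pop; stack = (empty)
pos 28: push '{'; stack = {
pos 29: push '['; stack = {[
pos 30: ']' matches '['; pop; stack = {
pos 31: push '['; stack = {[
pos 32: ']' matches '['; pop; stack = {
pos 33: '}' matches '{'; pop; stack = (empty)
pos 34: push '{'; stack = {
pos 35: '}' matches '{'; pop; stack = (empty)
pos 36: push '('; stack = (
pos 37: push '('; stack = ((
pos 38: ')' matches '('; pop; stack = (
pos 39: ')' matches '('; pop; stack = (empty)
pos 40: push '('; stack = (
pos 41: push '('; stack = ((
pos 42: ')' matches '('; pop; stack = (
pos 43: ')' matches '('; pop; stack = (empty)
end: stack empty → VALID
Verdict: properly nested → yes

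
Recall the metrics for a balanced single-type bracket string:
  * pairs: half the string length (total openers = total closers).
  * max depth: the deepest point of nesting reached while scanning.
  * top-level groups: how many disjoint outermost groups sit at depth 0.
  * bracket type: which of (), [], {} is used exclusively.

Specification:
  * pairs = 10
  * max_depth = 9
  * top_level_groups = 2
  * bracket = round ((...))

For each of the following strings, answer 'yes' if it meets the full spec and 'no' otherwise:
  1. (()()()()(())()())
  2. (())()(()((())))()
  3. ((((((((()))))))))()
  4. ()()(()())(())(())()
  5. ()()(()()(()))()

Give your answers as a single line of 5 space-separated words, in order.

String 1 '(()()()()(())()())': depth seq [1 2 1 2 1 2 1 2 1 2 3 2 1 2 1 2 1 0]
  -> pairs=9 depth=3 groups=1 -> no
String 2 '(())()(()((())))()': depth seq [1 2 1 0 1 0 1 2 1 2 3 4 3 2 1 0 1 0]
  -> pairs=9 depth=4 groups=4 -> no
String 3 '((((((((()))))))))()': depth seq [1 2 3 4 5 6 7 8 9 8 7 6 5 4 3 2 1 0 1 0]
  -> pairs=10 depth=9 groups=2 -> yes
String 4 '()()(()())(())(())()': depth seq [1 0 1 0 1 2 1 2 1 0 1 2 1 0 1 2 1 0 1 0]
  -> pairs=10 depth=2 groups=6 -> no
String 5 '()()(()()(()))()': depth seq [1 0 1 0 1 2 1 2 1 2 3 2 1 0 1 0]
  -> pairs=8 depth=3 groups=4 -> no

Answer: no no yes no no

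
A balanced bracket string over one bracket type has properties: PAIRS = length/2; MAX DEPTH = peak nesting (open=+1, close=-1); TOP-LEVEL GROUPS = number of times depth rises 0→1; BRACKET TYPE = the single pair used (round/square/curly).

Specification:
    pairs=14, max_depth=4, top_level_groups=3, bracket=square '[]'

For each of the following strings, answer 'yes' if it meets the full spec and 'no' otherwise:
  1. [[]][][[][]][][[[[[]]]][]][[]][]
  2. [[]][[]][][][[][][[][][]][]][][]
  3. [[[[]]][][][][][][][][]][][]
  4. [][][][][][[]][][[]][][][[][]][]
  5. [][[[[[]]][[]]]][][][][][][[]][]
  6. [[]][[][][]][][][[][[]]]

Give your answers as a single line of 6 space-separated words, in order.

Answer: no no yes no no no

Derivation:
String 1 '[[]][][[][]][][[[[[]]]][]][[]][]': depth seq [1 2 1 0 1 0 1 2 1 2 1 0 1 0 1 2 3 4 5 4 3 2 1 2 1 0 1 2 1 0 1 0]
  -> pairs=16 depth=5 groups=7 -> no
String 2 '[[]][[]][][][[][][[][][]][]][][]': depth seq [1 2 1 0 1 2 1 0 1 0 1 0 1 2 1 2 1 2 3 2 3 2 3 2 1 2 1 0 1 0 1 0]
  -> pairs=16 depth=3 groups=7 -> no
String 3 '[[[[]]][][][][][][][][]][][]': depth seq [1 2 3 4 3 2 1 2 1 2 1 2 1 2 1 2 1 2 1 2 1 2 1 0 1 0 1 0]
  -> pairs=14 depth=4 groups=3 -> yes
String 4 '[][][][][][[]][][[]][][][[][]][]': depth seq [1 0 1 0 1 0 1 0 1 0 1 2 1 0 1 0 1 2 1 0 1 0 1 0 1 2 1 2 1 0 1 0]
  -> pairs=16 depth=2 groups=12 -> no
String 5 '[][[[[[]]][[]]]][][][][][][[]][]': depth seq [1 0 1 2 3 4 5 4 3 2 3 4 3 2 1 0 1 0 1 0 1 0 1 0 1 0 1 2 1 0 1 0]
  -> pairs=16 depth=5 groups=9 -> no
String 6 '[[]][[][][]][][][[][[]]]': depth seq [1 2 1 0 1 2 1 2 1 2 1 0 1 0 1 0 1 2 1 2 3 2 1 0]
  -> pairs=12 depth=3 groups=5 -> no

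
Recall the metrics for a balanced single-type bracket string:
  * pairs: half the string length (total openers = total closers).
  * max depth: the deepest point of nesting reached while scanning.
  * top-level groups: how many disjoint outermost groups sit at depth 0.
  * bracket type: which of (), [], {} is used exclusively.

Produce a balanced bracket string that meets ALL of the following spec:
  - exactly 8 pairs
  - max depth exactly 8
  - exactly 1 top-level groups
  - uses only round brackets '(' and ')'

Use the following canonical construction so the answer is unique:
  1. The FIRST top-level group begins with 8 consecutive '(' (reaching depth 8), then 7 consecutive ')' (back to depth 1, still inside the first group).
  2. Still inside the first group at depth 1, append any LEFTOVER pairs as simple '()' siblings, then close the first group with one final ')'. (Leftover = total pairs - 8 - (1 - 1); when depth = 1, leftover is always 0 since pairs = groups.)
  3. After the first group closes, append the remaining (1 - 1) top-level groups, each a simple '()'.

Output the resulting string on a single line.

Answer: (((((((())))))))

Derivation:
Spec: pairs=8 depth=8 groups=1
Leftover pairs = 8 - 8 - (1-1) = 0
First group: deep chain of depth 8 + 0 sibling pairs
Remaining 0 groups: simple '()' each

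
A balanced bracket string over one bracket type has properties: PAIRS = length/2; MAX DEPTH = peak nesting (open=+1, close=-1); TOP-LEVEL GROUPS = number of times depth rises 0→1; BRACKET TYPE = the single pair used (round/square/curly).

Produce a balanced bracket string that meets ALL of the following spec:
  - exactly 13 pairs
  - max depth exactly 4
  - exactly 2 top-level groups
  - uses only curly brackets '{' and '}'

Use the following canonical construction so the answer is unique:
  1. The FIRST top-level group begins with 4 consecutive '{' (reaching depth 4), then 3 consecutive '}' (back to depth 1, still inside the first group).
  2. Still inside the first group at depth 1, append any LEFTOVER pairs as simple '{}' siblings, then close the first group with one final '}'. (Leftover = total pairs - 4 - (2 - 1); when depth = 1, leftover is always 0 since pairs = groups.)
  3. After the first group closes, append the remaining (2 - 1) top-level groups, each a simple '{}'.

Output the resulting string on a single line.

Spec: pairs=13 depth=4 groups=2
Leftover pairs = 13 - 4 - (2-1) = 8
First group: deep chain of depth 4 + 8 sibling pairs
Remaining 1 groups: simple '{}' each

Answer: {{{{}}}{}{}{}{}{}{}{}{}}{}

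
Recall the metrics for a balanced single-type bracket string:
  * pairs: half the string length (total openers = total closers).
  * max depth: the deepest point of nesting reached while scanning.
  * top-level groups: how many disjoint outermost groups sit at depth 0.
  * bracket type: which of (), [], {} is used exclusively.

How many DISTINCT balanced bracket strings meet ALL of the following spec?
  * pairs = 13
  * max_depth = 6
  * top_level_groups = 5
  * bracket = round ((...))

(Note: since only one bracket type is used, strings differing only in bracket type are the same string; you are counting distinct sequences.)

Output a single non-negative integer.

Spec: pairs=13 depth=6 groups=5
Count(depth <= 6) = 47695
Count(depth <= 5) = 44550
Count(depth == 6) = 47695 - 44550 = 3145

Answer: 3145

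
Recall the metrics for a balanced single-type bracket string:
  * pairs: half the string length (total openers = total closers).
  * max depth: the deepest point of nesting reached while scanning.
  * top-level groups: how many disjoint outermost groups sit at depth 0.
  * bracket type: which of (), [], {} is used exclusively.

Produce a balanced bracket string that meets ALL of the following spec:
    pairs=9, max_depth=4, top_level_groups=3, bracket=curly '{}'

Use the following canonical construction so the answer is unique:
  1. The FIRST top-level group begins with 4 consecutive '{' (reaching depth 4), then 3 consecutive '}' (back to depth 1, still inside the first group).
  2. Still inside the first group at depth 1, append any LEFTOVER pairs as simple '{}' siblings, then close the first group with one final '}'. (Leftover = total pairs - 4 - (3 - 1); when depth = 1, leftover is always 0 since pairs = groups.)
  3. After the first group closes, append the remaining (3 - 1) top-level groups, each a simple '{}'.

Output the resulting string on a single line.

Spec: pairs=9 depth=4 groups=3
Leftover pairs = 9 - 4 - (3-1) = 3
First group: deep chain of depth 4 + 3 sibling pairs
Remaining 2 groups: simple '{}' each

Answer: {{{{}}}{}{}{}}{}{}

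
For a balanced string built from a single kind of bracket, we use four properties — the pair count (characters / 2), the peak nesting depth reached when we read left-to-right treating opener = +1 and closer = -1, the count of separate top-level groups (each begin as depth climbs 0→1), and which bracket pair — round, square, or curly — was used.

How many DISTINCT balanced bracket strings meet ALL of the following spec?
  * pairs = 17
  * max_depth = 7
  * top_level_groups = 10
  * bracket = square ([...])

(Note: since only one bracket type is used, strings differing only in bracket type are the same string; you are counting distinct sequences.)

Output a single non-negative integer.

Spec: pairs=17 depth=7 groups=10
Count(depth <= 7) = 144200
Count(depth <= 6) = 144000
Count(depth == 7) = 144200 - 144000 = 200

Answer: 200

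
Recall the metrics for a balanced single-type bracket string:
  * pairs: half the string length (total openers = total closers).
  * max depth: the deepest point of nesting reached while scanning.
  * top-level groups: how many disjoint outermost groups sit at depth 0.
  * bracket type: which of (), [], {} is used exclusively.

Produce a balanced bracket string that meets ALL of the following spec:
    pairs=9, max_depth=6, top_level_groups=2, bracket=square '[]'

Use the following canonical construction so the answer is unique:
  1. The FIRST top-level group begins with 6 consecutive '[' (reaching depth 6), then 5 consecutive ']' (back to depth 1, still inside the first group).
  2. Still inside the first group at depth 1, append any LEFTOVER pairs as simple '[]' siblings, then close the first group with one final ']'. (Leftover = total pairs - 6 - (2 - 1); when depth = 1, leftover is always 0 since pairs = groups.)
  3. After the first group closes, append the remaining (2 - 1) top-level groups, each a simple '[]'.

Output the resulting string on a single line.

Spec: pairs=9 depth=6 groups=2
Leftover pairs = 9 - 6 - (2-1) = 2
First group: deep chain of depth 6 + 2 sibling pairs
Remaining 1 groups: simple '[]' each

Answer: [[[[[[]]]]][][]][]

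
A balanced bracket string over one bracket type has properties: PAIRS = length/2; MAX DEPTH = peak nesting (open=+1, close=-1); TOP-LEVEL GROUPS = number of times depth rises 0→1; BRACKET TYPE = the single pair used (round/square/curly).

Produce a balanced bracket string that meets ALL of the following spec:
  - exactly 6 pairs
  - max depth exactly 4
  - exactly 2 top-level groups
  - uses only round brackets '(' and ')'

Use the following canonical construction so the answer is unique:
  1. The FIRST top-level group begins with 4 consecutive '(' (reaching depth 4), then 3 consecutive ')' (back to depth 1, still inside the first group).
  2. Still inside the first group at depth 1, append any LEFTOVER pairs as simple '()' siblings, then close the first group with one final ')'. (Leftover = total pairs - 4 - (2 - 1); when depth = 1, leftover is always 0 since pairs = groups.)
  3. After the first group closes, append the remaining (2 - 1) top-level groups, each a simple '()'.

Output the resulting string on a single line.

Spec: pairs=6 depth=4 groups=2
Leftover pairs = 6 - 4 - (2-1) = 1
First group: deep chain of depth 4 + 1 sibling pairs
Remaining 1 groups: simple '()' each

Answer: (((()))())()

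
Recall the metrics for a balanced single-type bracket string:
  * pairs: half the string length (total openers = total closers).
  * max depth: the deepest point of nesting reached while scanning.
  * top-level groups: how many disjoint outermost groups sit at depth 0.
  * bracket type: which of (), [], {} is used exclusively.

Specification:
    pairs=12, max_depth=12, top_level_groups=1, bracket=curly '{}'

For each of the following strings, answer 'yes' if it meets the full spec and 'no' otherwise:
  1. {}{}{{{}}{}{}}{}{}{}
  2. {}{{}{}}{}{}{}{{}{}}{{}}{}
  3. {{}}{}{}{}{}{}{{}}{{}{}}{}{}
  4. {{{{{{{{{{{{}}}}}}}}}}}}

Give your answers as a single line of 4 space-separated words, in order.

String 1 '{}{}{{{}}{}{}}{}{}{}': depth seq [1 0 1 0 1 2 3 2 1 2 1 2 1 0 1 0 1 0 1 0]
  -> pairs=10 depth=3 groups=6 -> no
String 2 '{}{{}{}}{}{}{}{{}{}}{{}}{}': depth seq [1 0 1 2 1 2 1 0 1 0 1 0 1 0 1 2 1 2 1 0 1 2 1 0 1 0]
  -> pairs=13 depth=2 groups=8 -> no
String 3 '{{}}{}{}{}{}{}{{}}{{}{}}{}{}': depth seq [1 2 1 0 1 0 1 0 1 0 1 0 1 0 1 2 1 0 1 2 1 2 1 0 1 0 1 0]
  -> pairs=14 depth=2 groups=10 -> no
String 4 '{{{{{{{{{{{{}}}}}}}}}}}}': depth seq [1 2 3 4 5 6 7 8 9 10 11 12 11 10 9 8 7 6 5 4 3 2 1 0]
  -> pairs=12 depth=12 groups=1 -> yes

Answer: no no no yes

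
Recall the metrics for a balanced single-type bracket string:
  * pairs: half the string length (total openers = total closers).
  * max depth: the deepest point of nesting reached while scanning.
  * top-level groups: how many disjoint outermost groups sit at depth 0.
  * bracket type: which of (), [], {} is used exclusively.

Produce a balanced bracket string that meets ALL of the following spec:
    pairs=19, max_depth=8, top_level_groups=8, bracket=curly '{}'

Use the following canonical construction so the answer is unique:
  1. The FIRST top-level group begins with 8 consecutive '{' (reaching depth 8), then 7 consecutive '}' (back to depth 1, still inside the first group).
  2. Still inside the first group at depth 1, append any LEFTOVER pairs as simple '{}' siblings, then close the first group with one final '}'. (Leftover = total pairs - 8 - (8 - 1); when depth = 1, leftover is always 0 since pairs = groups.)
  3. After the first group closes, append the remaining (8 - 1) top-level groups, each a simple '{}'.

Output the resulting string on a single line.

Spec: pairs=19 depth=8 groups=8
Leftover pairs = 19 - 8 - (8-1) = 4
First group: deep chain of depth 8 + 4 sibling pairs
Remaining 7 groups: simple '{}' each

Answer: {{{{{{{{}}}}}}}{}{}{}{}}{}{}{}{}{}{}{}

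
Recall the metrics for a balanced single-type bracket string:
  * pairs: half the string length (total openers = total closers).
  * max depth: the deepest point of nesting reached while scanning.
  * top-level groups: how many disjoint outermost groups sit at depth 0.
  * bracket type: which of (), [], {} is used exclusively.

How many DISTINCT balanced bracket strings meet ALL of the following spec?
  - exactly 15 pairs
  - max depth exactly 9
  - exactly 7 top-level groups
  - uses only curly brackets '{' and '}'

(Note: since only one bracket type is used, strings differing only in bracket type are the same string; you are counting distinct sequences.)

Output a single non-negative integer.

Spec: pairs=15 depth=9 groups=7
Count(depth <= 9) = 149226
Count(depth <= 8) = 149219
Count(depth == 9) = 149226 - 149219 = 7

Answer: 7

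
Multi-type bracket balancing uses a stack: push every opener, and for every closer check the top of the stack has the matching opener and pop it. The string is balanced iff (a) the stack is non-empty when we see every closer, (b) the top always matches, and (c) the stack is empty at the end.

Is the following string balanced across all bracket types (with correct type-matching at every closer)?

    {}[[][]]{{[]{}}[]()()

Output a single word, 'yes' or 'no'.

Answer: no

Derivation:
pos 0: push '{'; stack = {
pos 1: '}' matches '{'; pop; stack = (empty)
pos 2: push '['; stack = [
pos 3: push '['; stack = [[
pos 4: ']' matches '['; pop; stack = [
pos 5: push '['; stack = [[
pos 6: ']' matches '['; pop; stack = [
pos 7: ']' matches '['; pop; stack = (empty)
pos 8: push '{'; stack = {
pos 9: push '{'; stack = {{
pos 10: push '['; stack = {{[
pos 11: ']' matches '['; pop; stack = {{
pos 12: push '{'; stack = {{{
pos 13: '}' matches '{'; pop; stack = {{
pos 14: '}' matches '{'; pop; stack = {
pos 15: push '['; stack = {[
pos 16: ']' matches '['; pop; stack = {
pos 17: push '('; stack = {(
pos 18: ')' matches '('; pop; stack = {
pos 19: push '('; stack = {(
pos 20: ')' matches '('; pop; stack = {
end: stack still non-empty ({) → INVALID
Verdict: unclosed openers at end: { → no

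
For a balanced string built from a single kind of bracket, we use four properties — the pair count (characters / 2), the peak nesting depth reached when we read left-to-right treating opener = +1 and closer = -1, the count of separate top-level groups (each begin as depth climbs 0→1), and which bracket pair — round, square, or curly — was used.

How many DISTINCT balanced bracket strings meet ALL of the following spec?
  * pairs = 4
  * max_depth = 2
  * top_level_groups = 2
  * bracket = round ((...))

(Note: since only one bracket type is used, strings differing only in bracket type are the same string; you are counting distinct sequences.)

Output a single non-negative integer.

Spec: pairs=4 depth=2 groups=2
Count(depth <= 2) = 3
Count(depth <= 1) = 0
Count(depth == 2) = 3 - 0 = 3

Answer: 3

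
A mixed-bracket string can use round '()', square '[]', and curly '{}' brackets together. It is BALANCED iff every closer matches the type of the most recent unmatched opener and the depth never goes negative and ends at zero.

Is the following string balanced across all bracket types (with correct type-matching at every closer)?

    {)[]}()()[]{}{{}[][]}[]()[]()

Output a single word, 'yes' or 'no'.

Answer: no

Derivation:
pos 0: push '{'; stack = {
pos 1: saw closer ')' but top of stack is '{' (expected '}') → INVALID
Verdict: type mismatch at position 1: ')' closes '{' → no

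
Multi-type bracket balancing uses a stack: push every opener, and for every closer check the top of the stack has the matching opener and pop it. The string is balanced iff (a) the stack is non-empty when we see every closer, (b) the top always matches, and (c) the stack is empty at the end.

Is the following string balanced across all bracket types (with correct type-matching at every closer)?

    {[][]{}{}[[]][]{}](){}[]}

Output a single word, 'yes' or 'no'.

pos 0: push '{'; stack = {
pos 1: push '['; stack = {[
pos 2: ']' matches '['; pop; stack = {
pos 3: push '['; stack = {[
pos 4: ']' matches '['; pop; stack = {
pos 5: push '{'; stack = {{
pos 6: '}' matches '{'; pop; stack = {
pos 7: push '{'; stack = {{
pos 8: '}' matches '{'; pop; stack = {
pos 9: push '['; stack = {[
pos 10: push '['; stack = {[[
pos 11: ']' matches '['; pop; stack = {[
pos 12: ']' matches '['; pop; stack = {
pos 13: push '['; stack = {[
pos 14: ']' matches '['; pop; stack = {
pos 15: push '{'; stack = {{
pos 16: '}' matches '{'; pop; stack = {
pos 17: saw closer ']' but top of stack is '{' (expected '}') → INVALID
Verdict: type mismatch at position 17: ']' closes '{' → no

Answer: no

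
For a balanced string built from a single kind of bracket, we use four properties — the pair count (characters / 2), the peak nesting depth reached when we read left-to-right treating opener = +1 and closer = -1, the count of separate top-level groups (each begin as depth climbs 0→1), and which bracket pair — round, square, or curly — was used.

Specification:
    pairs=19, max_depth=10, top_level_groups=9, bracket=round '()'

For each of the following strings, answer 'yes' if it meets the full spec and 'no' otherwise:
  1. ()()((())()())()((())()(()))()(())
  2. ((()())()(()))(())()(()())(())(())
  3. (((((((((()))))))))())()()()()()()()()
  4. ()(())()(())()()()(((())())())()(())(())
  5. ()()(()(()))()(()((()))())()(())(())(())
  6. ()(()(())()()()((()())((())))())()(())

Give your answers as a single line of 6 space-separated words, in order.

String 1 '()()((())()())()((())()(()))()(())': depth seq [1 0 1 0 1 2 3 2 1 2 1 2 1 0 1 0 1 2 3 2 1 2 1 2 3 2 1 0 1 0 1 2 1 0]
  -> pairs=17 depth=3 groups=7 -> no
String 2 '((()())()(()))(())()(()())(())(())': depth seq [1 2 3 2 3 2 1 2 1 2 3 2 1 0 1 2 1 0 1 0 1 2 1 2 1 0 1 2 1 0 1 2 1 0]
  -> pairs=17 depth=3 groups=6 -> no
String 3 '(((((((((()))))))))())()()()()()()()()': depth seq [1 2 3 4 5 6 7 8 9 10 9 8 7 6 5 4 3 2 1 2 1 0 1 0 1 0 1 0 1 0 1 0 1 0 1 0 1 0]
  -> pairs=19 depth=10 groups=9 -> yes
String 4 '()(())()(())()()()(((())())())()(())(())': depth seq [1 0 1 2 1 0 1 0 1 2 1 0 1 0 1 0 1 0 1 2 3 4 3 2 3 2 1 2 1 0 1 0 1 2 1 0 1 2 1 0]
  -> pairs=20 depth=4 groups=11 -> no
String 5 '()()(()(()))()(()((()))())()(())(())(())': depth seq [1 0 1 0 1 2 1 2 3 2 1 0 1 0 1 2 1 2 3 4 3 2 1 2 1 0 1 0 1 2 1 0 1 2 1 0 1 2 1 0]
  -> pairs=20 depth=4 groups=9 -> no
String 6 '()(()(())()()()((()())((())))())()(())': depth seq [1 0 1 2 1 2 3 2 1 2 1 2 1 2 1 2 3 4 3 4 3 2 3 4 5 4 3 2 1 2 1 0 1 0 1 2 1 0]
  -> pairs=19 depth=5 groups=4 -> no

Answer: no no yes no no no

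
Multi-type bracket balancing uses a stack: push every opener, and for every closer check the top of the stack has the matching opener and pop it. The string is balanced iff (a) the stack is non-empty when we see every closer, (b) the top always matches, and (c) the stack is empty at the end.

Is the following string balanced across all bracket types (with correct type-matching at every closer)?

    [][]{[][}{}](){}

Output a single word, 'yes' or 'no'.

pos 0: push '['; stack = [
pos 1: ']' matches '['; pop; stack = (empty)
pos 2: push '['; stack = [
pos 3: ']' matches '['; pop; stack = (empty)
pos 4: push '{'; stack = {
pos 5: push '['; stack = {[
pos 6: ']' matches '['; pop; stack = {
pos 7: push '['; stack = {[
pos 8: saw closer '}' but top of stack is '[' (expected ']') → INVALID
Verdict: type mismatch at position 8: '}' closes '[' → no

Answer: no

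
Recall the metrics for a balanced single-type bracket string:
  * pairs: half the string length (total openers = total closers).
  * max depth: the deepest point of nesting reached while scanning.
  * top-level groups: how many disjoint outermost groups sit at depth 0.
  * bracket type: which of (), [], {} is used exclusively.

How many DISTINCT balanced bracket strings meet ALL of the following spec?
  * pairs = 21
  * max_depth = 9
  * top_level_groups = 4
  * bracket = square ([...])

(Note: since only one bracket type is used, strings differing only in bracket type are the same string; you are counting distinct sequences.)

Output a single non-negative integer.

Answer: 148564568

Derivation:
Spec: pairs=21 depth=9 groups=4
Count(depth <= 9) = 2948226600
Count(depth <= 8) = 2799662032
Count(depth == 9) = 2948226600 - 2799662032 = 148564568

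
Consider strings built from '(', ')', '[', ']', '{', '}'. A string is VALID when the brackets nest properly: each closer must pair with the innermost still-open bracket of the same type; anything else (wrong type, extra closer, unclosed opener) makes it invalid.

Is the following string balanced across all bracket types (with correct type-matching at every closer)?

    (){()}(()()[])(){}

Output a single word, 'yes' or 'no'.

pos 0: push '('; stack = (
pos 1: ')' matches '('; pop; stack = (empty)
pos 2: push '{'; stack = {
pos 3: push '('; stack = {(
pos 4: ')' matches '('; pop; stack = {
pos 5: '}' matches '{'; pop; stack = (empty)
pos 6: push '('; stack = (
pos 7: push '('; stack = ((
pos 8: ')' matches '('; pop; stack = (
pos 9: push '('; stack = ((
pos 10: ')' matches '('; pop; stack = (
pos 11: push '['; stack = ([
pos 12: ']' matches '['; pop; stack = (
pos 13: ')' matches '('; pop; stack = (empty)
pos 14: push '('; stack = (
pos 15: ')' matches '('; pop; stack = (empty)
pos 16: push '{'; stack = {
pos 17: '}' matches '{'; pop; stack = (empty)
end: stack empty → VALID
Verdict: properly nested → yes

Answer: yes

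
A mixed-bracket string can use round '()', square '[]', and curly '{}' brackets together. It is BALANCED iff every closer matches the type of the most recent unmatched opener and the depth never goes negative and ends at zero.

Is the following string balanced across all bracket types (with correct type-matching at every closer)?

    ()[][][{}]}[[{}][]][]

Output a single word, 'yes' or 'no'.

Answer: no

Derivation:
pos 0: push '('; stack = (
pos 1: ')' matches '('; pop; stack = (empty)
pos 2: push '['; stack = [
pos 3: ']' matches '['; pop; stack = (empty)
pos 4: push '['; stack = [
pos 5: ']' matches '['; pop; stack = (empty)
pos 6: push '['; stack = [
pos 7: push '{'; stack = [{
pos 8: '}' matches '{'; pop; stack = [
pos 9: ']' matches '['; pop; stack = (empty)
pos 10: saw closer '}' but stack is empty → INVALID
Verdict: unmatched closer '}' at position 10 → no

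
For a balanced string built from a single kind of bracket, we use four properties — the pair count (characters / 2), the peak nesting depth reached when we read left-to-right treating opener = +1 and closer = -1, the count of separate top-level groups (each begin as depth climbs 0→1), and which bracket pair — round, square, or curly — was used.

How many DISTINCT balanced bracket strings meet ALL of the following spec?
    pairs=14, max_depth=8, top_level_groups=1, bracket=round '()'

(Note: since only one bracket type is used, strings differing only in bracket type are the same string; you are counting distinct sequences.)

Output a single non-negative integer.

Answer: 75140

Derivation:
Spec: pairs=14 depth=8 groups=1
Count(depth <= 8) = 704420
Count(depth <= 7) = 629280
Count(depth == 8) = 704420 - 629280 = 75140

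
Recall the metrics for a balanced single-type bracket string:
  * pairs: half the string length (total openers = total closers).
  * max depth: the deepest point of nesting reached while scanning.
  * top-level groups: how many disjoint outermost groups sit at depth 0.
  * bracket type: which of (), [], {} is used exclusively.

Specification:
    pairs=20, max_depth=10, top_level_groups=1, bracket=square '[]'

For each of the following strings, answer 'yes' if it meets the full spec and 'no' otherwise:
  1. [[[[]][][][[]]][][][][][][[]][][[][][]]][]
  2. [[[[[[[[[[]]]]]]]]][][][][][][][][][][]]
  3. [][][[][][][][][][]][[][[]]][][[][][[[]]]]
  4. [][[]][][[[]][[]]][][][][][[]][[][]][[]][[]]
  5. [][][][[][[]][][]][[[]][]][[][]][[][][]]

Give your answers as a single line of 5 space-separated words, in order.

String 1 '[[[[]][][][[]]][][][][][][[]][][[][][]]][]': depth seq [1 2 3 4 3 2 3 2 3 2 3 4 3 2 1 2 1 2 1 2 1 2 1 2 1 2 3 2 1 2 1 2 3 2 3 2 3 2 1 0 1 0]
  -> pairs=21 depth=4 groups=2 -> no
String 2 '[[[[[[[[[[]]]]]]]]][][][][][][][][][][]]': depth seq [1 2 3 4 5 6 7 8 9 10 9 8 7 6 5 4 3 2 1 2 1 2 1 2 1 2 1 2 1 2 1 2 1 2 1 2 1 2 1 0]
  -> pairs=20 depth=10 groups=1 -> yes
String 3 '[][][[][][][][][][]][[][[]]][][[][][[[]]]]': depth seq [1 0 1 0 1 2 1 2 1 2 1 2 1 2 1 2 1 2 1 0 1 2 1 2 3 2 1 0 1 0 1 2 1 2 1 2 3 4 3 2 1 0]
  -> pairs=21 depth=4 groups=6 -> no
String 4 '[][[]][][[[]][[]]][][][][][[]][[][]][[]][[]]': depth seq [1 0 1 2 1 0 1 0 1 2 3 2 1 2 3 2 1 0 1 0 1 0 1 0 1 0 1 2 1 0 1 2 1 2 1 0 1 2 1 0 1 2 1 0]
  -> pairs=22 depth=3 groups=12 -> no
String 5 '[][][][[][[]][][]][[[]][]][[][]][[][][]]': depth seq [1 0 1 0 1 0 1 2 1 2 3 2 1 2 1 2 1 0 1 2 3 2 1 2 1 0 1 2 1 2 1 0 1 2 1 2 1 2 1 0]
  -> pairs=20 depth=3 groups=7 -> no

Answer: no yes no no no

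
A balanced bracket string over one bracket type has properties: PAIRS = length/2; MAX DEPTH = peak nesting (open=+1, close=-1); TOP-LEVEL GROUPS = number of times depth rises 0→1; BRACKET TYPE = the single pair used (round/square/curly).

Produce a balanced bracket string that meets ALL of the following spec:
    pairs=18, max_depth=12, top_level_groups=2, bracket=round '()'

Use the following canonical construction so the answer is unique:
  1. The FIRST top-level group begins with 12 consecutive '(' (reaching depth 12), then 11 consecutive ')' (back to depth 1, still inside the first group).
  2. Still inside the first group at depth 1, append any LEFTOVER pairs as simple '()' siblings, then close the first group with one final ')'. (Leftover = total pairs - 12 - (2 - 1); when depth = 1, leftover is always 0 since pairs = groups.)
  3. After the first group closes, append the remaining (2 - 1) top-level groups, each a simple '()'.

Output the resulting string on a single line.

Spec: pairs=18 depth=12 groups=2
Leftover pairs = 18 - 12 - (2-1) = 5
First group: deep chain of depth 12 + 5 sibling pairs
Remaining 1 groups: simple '()' each

Answer: (((((((((((()))))))))))()()()()())()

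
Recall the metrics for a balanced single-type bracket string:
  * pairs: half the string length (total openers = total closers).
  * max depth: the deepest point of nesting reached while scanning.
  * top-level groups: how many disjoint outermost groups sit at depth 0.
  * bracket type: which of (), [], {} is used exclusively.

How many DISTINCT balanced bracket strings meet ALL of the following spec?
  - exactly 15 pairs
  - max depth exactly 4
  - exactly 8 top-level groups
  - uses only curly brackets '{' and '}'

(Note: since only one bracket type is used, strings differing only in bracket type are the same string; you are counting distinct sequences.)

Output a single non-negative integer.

Spec: pairs=15 depth=4 groups=8
Count(depth <= 4) = 54568
Count(depth <= 3) = 34232
Count(depth == 4) = 54568 - 34232 = 20336

Answer: 20336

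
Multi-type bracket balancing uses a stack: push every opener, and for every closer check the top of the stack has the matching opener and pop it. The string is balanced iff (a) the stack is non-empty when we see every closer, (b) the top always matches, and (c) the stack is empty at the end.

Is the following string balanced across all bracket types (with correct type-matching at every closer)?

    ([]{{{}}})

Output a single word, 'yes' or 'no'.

pos 0: push '('; stack = (
pos 1: push '['; stack = ([
pos 2: ']' matches '['; pop; stack = (
pos 3: push '{'; stack = ({
pos 4: push '{'; stack = ({{
pos 5: push '{'; stack = ({{{
pos 6: '}' matches '{'; pop; stack = ({{
pos 7: '}' matches '{'; pop; stack = ({
pos 8: '}' matches '{'; pop; stack = (
pos 9: ')' matches '('; pop; stack = (empty)
end: stack empty → VALID
Verdict: properly nested → yes

Answer: yes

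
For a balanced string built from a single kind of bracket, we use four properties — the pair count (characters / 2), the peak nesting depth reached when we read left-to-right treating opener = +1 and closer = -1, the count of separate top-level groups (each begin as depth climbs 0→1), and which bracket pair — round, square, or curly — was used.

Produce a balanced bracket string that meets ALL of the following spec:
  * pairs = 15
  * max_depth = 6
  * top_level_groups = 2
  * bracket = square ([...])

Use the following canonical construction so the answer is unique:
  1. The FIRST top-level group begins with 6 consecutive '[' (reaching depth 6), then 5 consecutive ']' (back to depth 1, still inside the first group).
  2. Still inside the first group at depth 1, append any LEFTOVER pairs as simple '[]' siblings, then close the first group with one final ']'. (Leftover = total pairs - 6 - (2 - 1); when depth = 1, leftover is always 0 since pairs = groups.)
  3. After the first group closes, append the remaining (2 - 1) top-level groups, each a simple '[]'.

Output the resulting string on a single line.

Spec: pairs=15 depth=6 groups=2
Leftover pairs = 15 - 6 - (2-1) = 8
First group: deep chain of depth 6 + 8 sibling pairs
Remaining 1 groups: simple '[]' each

Answer: [[[[[[]]]]][][][][][][][][]][]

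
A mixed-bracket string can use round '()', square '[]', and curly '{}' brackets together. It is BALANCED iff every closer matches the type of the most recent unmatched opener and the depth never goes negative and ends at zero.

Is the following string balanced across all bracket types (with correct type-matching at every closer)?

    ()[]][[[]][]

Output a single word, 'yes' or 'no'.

pos 0: push '('; stack = (
pos 1: ')' matches '('; pop; stack = (empty)
pos 2: push '['; stack = [
pos 3: ']' matches '['; pop; stack = (empty)
pos 4: saw closer ']' but stack is empty → INVALID
Verdict: unmatched closer ']' at position 4 → no

Answer: no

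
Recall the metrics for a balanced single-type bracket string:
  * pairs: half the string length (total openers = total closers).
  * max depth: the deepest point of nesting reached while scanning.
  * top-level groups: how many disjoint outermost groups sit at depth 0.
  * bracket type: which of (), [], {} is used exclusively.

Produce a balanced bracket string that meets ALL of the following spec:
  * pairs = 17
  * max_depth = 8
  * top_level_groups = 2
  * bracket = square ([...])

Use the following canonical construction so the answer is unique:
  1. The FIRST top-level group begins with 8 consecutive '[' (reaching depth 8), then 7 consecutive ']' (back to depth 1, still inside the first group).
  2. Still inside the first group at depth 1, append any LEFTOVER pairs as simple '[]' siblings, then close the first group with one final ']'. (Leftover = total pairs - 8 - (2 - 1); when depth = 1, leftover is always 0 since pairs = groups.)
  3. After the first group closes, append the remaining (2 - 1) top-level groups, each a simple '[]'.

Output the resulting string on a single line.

Spec: pairs=17 depth=8 groups=2
Leftover pairs = 17 - 8 - (2-1) = 8
First group: deep chain of depth 8 + 8 sibling pairs
Remaining 1 groups: simple '[]' each

Answer: [[[[[[[[]]]]]]][][][][][][][][]][]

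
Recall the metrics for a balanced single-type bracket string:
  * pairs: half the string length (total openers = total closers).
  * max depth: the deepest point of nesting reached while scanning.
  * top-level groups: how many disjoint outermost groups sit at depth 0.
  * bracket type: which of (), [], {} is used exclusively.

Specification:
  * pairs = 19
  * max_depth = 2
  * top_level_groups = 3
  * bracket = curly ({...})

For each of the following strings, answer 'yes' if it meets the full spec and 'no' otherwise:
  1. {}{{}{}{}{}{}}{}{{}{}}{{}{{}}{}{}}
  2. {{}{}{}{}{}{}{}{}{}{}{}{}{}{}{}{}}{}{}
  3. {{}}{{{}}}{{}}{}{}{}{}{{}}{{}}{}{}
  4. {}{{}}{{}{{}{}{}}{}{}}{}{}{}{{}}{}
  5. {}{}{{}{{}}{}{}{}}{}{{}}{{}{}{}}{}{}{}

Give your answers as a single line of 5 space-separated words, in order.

Answer: no yes no no no

Derivation:
String 1 '{}{{}{}{}{}{}}{}{{}{}}{{}{{}}{}{}}': depth seq [1 0 1 2 1 2 1 2 1 2 1 2 1 0 1 0 1 2 1 2 1 0 1 2 1 2 3 2 1 2 1 2 1 0]
  -> pairs=17 depth=3 groups=5 -> no
String 2 '{{}{}{}{}{}{}{}{}{}{}{}{}{}{}{}{}}{}{}': depth seq [1 2 1 2 1 2 1 2 1 2 1 2 1 2 1 2 1 2 1 2 1 2 1 2 1 2 1 2 1 2 1 2 1 0 1 0 1 0]
  -> pairs=19 depth=2 groups=3 -> yes
String 3 '{{}}{{{}}}{{}}{}{}{}{}{{}}{{}}{}{}': depth seq [1 2 1 0 1 2 3 2 1 0 1 2 1 0 1 0 1 0 1 0 1 0 1 2 1 0 1 2 1 0 1 0 1 0]
  -> pairs=17 depth=3 groups=11 -> no
String 4 '{}{{}}{{}{{}{}{}}{}{}}{}{}{}{{}}{}': depth seq [1 0 1 2 1 0 1 2 1 2 3 2 3 2 3 2 1 2 1 2 1 0 1 0 1 0 1 0 1 2 1 0 1 0]
  -> pairs=17 depth=3 groups=8 -> no
String 5 '{}{}{{}{{}}{}{}{}}{}{{}}{{}{}{}}{}{}{}': depth seq [1 0 1 0 1 2 1 2 3 2 1 2 1 2 1 2 1 0 1 0 1 2 1 0 1 2 1 2 1 2 1 0 1 0 1 0 1 0]
  -> pairs=19 depth=3 groups=9 -> no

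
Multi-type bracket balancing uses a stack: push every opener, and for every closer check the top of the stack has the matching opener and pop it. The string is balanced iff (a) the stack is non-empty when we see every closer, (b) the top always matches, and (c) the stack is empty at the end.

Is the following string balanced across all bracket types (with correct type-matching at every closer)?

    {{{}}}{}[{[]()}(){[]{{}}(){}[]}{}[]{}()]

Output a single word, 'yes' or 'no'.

Answer: yes

Derivation:
pos 0: push '{'; stack = {
pos 1: push '{'; stack = {{
pos 2: push '{'; stack = {{{
pos 3: '}' matches '{'; pop; stack = {{
pos 4: '}' matches '{'; pop; stack = {
pos 5: '}' matches '{'; pop; stack = (empty)
pos 6: push '{'; stack = {
pos 7: '}' matches '{'; pop; stack = (empty)
pos 8: push '['; stack = [
pos 9: push '{'; stack = [{
pos 10: push '['; stack = [{[
pos 11: ']' matches '['; pop; stack = [{
pos 12: push '('; stack = [{(
pos 13: ')' matches '('; pop; stack = [{
pos 14: '}' matches '{'; pop; stack = [
pos 15: push '('; stack = [(
pos 16: ')' matches '('; pop; stack = [
pos 17: push '{'; stack = [{
pos 18: push '['; stack = [{[
pos 19: ']' matches '['; pop; stack = [{
pos 20: push '{'; stack = [{{
pos 21: push '{'; stack = [{{{
pos 22: '}' matches '{'; pop; stack = [{{
pos 23: '}' matches '{'; pop; stack = [{
pos 24: push '('; stack = [{(
pos 25: ')' matches '('; pop; stack = [{
pos 26: push '{'; stack = [{{
pos 27: '}' matches '{'; pop; stack = [{
pos 28: push '['; stack = [{[
pos 29: ']' matches '['; pop; stack = [{
pos 30: '}' matches '{'; pop; stack = [
pos 31: push '{'; stack = [{
pos 32: '}' matches '{'; pop; stack = [
pos 33: push '['; stack = [[
pos 34: ']' matches '['; pop; stack = [
pos 35: push '{'; stack = [{
pos 36: '}' matches '{'; pop; stack = [
pos 37: push '('; stack = [(
pos 38: ')' matches '('; pop; stack = [
pos 39: ']' matches '['; pop; stack = (empty)
end: stack empty → VALID
Verdict: properly nested → yes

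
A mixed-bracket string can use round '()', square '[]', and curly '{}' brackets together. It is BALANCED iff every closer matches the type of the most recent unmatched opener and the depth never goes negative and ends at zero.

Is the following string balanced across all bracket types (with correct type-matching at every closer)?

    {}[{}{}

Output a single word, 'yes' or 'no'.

pos 0: push '{'; stack = {
pos 1: '}' matches '{'; pop; stack = (empty)
pos 2: push '['; stack = [
pos 3: push '{'; stack = [{
pos 4: '}' matches '{'; pop; stack = [
pos 5: push '{'; stack = [{
pos 6: '}' matches '{'; pop; stack = [
end: stack still non-empty ([) → INVALID
Verdict: unclosed openers at end: [ → no

Answer: no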